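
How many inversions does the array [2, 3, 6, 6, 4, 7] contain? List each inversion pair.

Finding inversions in [2, 3, 6, 6, 4, 7]:

(2, 4): arr[2]=6 > arr[4]=4
(3, 4): arr[3]=6 > arr[4]=4

Total inversions: 2

The array has 2 inversion(s): (2,4), (3,4). Each pair (i,j) satisfies i < j and arr[i] > arr[j].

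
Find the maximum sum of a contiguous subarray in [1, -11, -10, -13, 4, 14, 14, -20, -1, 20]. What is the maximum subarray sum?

Using Kadane's algorithm on [1, -11, -10, -13, 4, 14, 14, -20, -1, 20]:

Scanning through the array:
Position 1 (value -11): max_ending_here = -10, max_so_far = 1
Position 2 (value -10): max_ending_here = -10, max_so_far = 1
Position 3 (value -13): max_ending_here = -13, max_so_far = 1
Position 4 (value 4): max_ending_here = 4, max_so_far = 4
Position 5 (value 14): max_ending_here = 18, max_so_far = 18
Position 6 (value 14): max_ending_here = 32, max_so_far = 32
Position 7 (value -20): max_ending_here = 12, max_so_far = 32
Position 8 (value -1): max_ending_here = 11, max_so_far = 32
Position 9 (value 20): max_ending_here = 31, max_so_far = 32

Maximum subarray: [4, 14, 14]
Maximum sum: 32

The maximum subarray is [4, 14, 14] with sum 32. This subarray runs from index 4 to index 6.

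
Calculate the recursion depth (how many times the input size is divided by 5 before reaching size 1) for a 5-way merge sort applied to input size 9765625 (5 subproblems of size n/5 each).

For divide and conquer with division factor 5:

Problem sizes at each level:
Level 0: 9765625
Level 1: 1953125
Level 2: 390625
Level 3: 78125
Level 4: 15625
Level 5: 3125
Level 6: 625
Level 7: 125
Level 8: 25
Level 9: 5
Level 10: 1

The root is level 0 and the size-1 base case is level 10 (the tree spans levels 0 through 10, i.e. 11 levels counting the root), so the depth is the number of divisions: log_5(9765625) = 10

The recursion tree depth is log_5(9765625) = 10. At each level, the problem size is divided by 5, so it takes 10 divisions to reduce to a base case of size 1. The algorithm makes 5 recursive calls at each level.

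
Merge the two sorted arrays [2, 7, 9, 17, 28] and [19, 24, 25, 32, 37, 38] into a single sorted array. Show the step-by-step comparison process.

Merging process:

Compare 2 vs 19: take 2 from left. Merged: [2]
Compare 7 vs 19: take 7 from left. Merged: [2, 7]
Compare 9 vs 19: take 9 from left. Merged: [2, 7, 9]
Compare 17 vs 19: take 17 from left. Merged: [2, 7, 9, 17]
Compare 28 vs 19: take 19 from right. Merged: [2, 7, 9, 17, 19]
Compare 28 vs 24: take 24 from right. Merged: [2, 7, 9, 17, 19, 24]
Compare 28 vs 25: take 25 from right. Merged: [2, 7, 9, 17, 19, 24, 25]
Compare 28 vs 32: take 28 from left. Merged: [2, 7, 9, 17, 19, 24, 25, 28]
Append remaining from right: [32, 37, 38]. Merged: [2, 7, 9, 17, 19, 24, 25, 28, 32, 37, 38]

Final merged array: [2, 7, 9, 17, 19, 24, 25, 28, 32, 37, 38]
Total comparisons: 8

The merged array is [2, 7, 9, 17, 19, 24, 25, 28, 32, 37, 38], requiring 8 comparisons. The merge step runs in O(n) time where n is the total number of elements.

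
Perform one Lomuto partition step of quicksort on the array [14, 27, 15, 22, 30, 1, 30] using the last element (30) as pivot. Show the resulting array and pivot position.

Lomuto partition with pivot = 30:

Initial array: [14, 27, 15, 22, 30, 1, 30]

arr[0]=14 <= 30: swap with position 0, array becomes [14, 27, 15, 22, 30, 1, 30]
arr[1]=27 <= 30: swap with position 1, array becomes [14, 27, 15, 22, 30, 1, 30]
arr[2]=15 <= 30: swap with position 2, array becomes [14, 27, 15, 22, 30, 1, 30]
arr[3]=22 <= 30: swap with position 3, array becomes [14, 27, 15, 22, 30, 1, 30]
arr[4]=30 <= 30: swap with position 4, array becomes [14, 27, 15, 22, 30, 1, 30]
arr[5]=1 <= 30: swap with position 5, array becomes [14, 27, 15, 22, 30, 1, 30]

Place pivot at position 6: [14, 27, 15, 22, 30, 1, 30]
Pivot position: 6

After partitioning with pivot 30, the array becomes [14, 27, 15, 22, 30, 1, 30]. The pivot is placed at index 6. All elements to the left of the pivot are <= 30, and all elements to the right are > 30.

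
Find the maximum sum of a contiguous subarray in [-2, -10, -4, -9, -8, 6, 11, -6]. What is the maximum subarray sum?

Using Kadane's algorithm on [-2, -10, -4, -9, -8, 6, 11, -6]:

Scanning through the array:
Position 1 (value -10): max_ending_here = -10, max_so_far = -2
Position 2 (value -4): max_ending_here = -4, max_so_far = -2
Position 3 (value -9): max_ending_here = -9, max_so_far = -2
Position 4 (value -8): max_ending_here = -8, max_so_far = -2
Position 5 (value 6): max_ending_here = 6, max_so_far = 6
Position 6 (value 11): max_ending_here = 17, max_so_far = 17
Position 7 (value -6): max_ending_here = 11, max_so_far = 17

Maximum subarray: [6, 11]
Maximum sum: 17

The maximum subarray is [6, 11] with sum 17. This subarray runs from index 5 to index 6.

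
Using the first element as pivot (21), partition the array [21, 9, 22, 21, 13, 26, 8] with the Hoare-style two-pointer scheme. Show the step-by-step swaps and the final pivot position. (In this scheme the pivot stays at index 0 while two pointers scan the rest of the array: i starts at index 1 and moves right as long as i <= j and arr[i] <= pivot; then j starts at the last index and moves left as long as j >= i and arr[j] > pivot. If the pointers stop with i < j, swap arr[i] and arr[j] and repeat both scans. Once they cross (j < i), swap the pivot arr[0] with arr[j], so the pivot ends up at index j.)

Hoare-style two-pointer partition with pivot = 21:

Initial array: [21, 9, 22, 21, 13, 26, 8]

Pointers start at i = 1, j = 6.
i stops at index 2 (arr[2]=22 > 21), j stops at index 6 (arr[6]=8 <= 21): swap arr[2] and arr[6], array becomes [21, 9, 8, 21, 13, 26, 22]
i ends at 5, j ends at 4: the pointers have crossed (j < i), so scanning stops.

Swap pivot arr[0] with arr[4] to place pivot at position 4: [13, 9, 8, 21, 21, 26, 22]
Pivot position: 4

After partitioning with pivot 21, the array becomes [13, 9, 8, 21, 21, 26, 22]. The pivot is placed at index 4. All elements to the left of the pivot are <= 21, and all elements to the right are > 21.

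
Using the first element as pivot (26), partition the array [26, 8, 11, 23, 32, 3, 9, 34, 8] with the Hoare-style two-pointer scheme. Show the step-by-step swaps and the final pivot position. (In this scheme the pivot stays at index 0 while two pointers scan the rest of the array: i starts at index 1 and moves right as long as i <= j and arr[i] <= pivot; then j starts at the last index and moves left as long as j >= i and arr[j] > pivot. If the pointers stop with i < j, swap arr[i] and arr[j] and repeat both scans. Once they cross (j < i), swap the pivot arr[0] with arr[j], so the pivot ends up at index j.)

Hoare-style two-pointer partition with pivot = 26:

Initial array: [26, 8, 11, 23, 32, 3, 9, 34, 8]

Pointers start at i = 1, j = 8.
i stops at index 4 (arr[4]=32 > 26), j stops at index 8 (arr[8]=8 <= 26): swap arr[4] and arr[8], array becomes [26, 8, 11, 23, 8, 3, 9, 34, 32]
i ends at 7, j ends at 6: the pointers have crossed (j < i), so scanning stops.

Swap pivot arr[0] with arr[6] to place pivot at position 6: [9, 8, 11, 23, 8, 3, 26, 34, 32]
Pivot position: 6

After partitioning with pivot 26, the array becomes [9, 8, 11, 23, 8, 3, 26, 34, 32]. The pivot is placed at index 6. All elements to the left of the pivot are <= 26, and all elements to the right are > 26.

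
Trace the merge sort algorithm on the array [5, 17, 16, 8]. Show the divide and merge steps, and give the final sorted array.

Merge sort trace:

Split: [5, 17, 16, 8] -> [5, 17] and [16, 8]
  Split: [5, 17] -> [5] and [17]
  Merge: [5] + [17] -> [5, 17]
  Split: [16, 8] -> [16] and [8]
  Merge: [16] + [8] -> [8, 16]
Merge: [5, 17] + [8, 16] -> [5, 8, 16, 17]

Final sorted array: [5, 8, 16, 17]

The merge sort proceeds by recursively splitting the array and merging sorted halves.
After all merges, the sorted array is [5, 8, 16, 17].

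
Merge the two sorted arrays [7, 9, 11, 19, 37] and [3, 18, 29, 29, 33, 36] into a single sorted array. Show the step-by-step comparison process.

Merging process:

Compare 7 vs 3: take 3 from right. Merged: [3]
Compare 7 vs 18: take 7 from left. Merged: [3, 7]
Compare 9 vs 18: take 9 from left. Merged: [3, 7, 9]
Compare 11 vs 18: take 11 from left. Merged: [3, 7, 9, 11]
Compare 19 vs 18: take 18 from right. Merged: [3, 7, 9, 11, 18]
Compare 19 vs 29: take 19 from left. Merged: [3, 7, 9, 11, 18, 19]
Compare 37 vs 29: take 29 from right. Merged: [3, 7, 9, 11, 18, 19, 29]
Compare 37 vs 29: take 29 from right. Merged: [3, 7, 9, 11, 18, 19, 29, 29]
Compare 37 vs 33: take 33 from right. Merged: [3, 7, 9, 11, 18, 19, 29, 29, 33]
Compare 37 vs 36: take 36 from right. Merged: [3, 7, 9, 11, 18, 19, 29, 29, 33, 36]
Append remaining from left: [37]. Merged: [3, 7, 9, 11, 18, 19, 29, 29, 33, 36, 37]

Final merged array: [3, 7, 9, 11, 18, 19, 29, 29, 33, 36, 37]
Total comparisons: 10

The merged array is [3, 7, 9, 11, 18, 19, 29, 29, 33, 36, 37], requiring 10 comparisons. The merge step runs in O(n) time where n is the total number of elements.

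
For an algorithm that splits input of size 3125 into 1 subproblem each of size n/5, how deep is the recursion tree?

For divide and conquer with division factor 5:

Problem sizes at each level:
Level 0: 3125
Level 1: 625
Level 2: 125
Level 3: 25
Level 4: 5
Level 5: 1

The root is level 0 and the size-1 base case is level 5 (the tree spans levels 0 through 5, i.e. 6 levels counting the root), so the depth is the number of divisions: log_5(3125) = 5

The recursion tree depth is log_5(3125) = 5. At each level, the problem size is divided by 5, so it takes 5 divisions to reduce to a base case of size 1. The algorithm makes 1 recursive call at each level.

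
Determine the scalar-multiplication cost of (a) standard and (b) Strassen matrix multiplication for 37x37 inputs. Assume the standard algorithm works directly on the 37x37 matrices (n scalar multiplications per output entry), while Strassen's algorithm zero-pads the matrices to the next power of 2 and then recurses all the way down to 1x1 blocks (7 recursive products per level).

Matrix multiplication for 37x37 matrices:

Strassen's algorithm requires power-of-2 dimensions. Pad 37x37 to 64x64 (next power of 2).

Standard algorithm: 37^3 = 50653 multiplications
Strassen's algorithm: 7^(log2(64)) = 7^6 = 117649 multiplications
Difference: 50653 - 117649 = -66996 (Strassen uses MORE here due to padding overhead — for small or just-over-power-of-2 n, padding can outweigh the per-level savings)

Standard: 50653 multiplications (37^3). Strassen: 117649 multiplications (7^6, after padding to 64x64). Strassen reduces 8 recursive multiplications to 7 at each level.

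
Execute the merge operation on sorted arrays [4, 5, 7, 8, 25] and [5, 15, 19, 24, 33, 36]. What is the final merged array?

Merging process:

Compare 4 vs 5: take 4 from left. Merged: [4]
Compare 5 vs 5: take 5 from left. Merged: [4, 5]
Compare 7 vs 5: take 5 from right. Merged: [4, 5, 5]
Compare 7 vs 15: take 7 from left. Merged: [4, 5, 5, 7]
Compare 8 vs 15: take 8 from left. Merged: [4, 5, 5, 7, 8]
Compare 25 vs 15: take 15 from right. Merged: [4, 5, 5, 7, 8, 15]
Compare 25 vs 19: take 19 from right. Merged: [4, 5, 5, 7, 8, 15, 19]
Compare 25 vs 24: take 24 from right. Merged: [4, 5, 5, 7, 8, 15, 19, 24]
Compare 25 vs 33: take 25 from left. Merged: [4, 5, 5, 7, 8, 15, 19, 24, 25]
Append remaining from right: [33, 36]. Merged: [4, 5, 5, 7, 8, 15, 19, 24, 25, 33, 36]

Final merged array: [4, 5, 5, 7, 8, 15, 19, 24, 25, 33, 36]
Total comparisons: 9

The merged array is [4, 5, 5, 7, 8, 15, 19, 24, 25, 33, 36], requiring 9 comparisons. The merge step runs in O(n) time where n is the total number of elements.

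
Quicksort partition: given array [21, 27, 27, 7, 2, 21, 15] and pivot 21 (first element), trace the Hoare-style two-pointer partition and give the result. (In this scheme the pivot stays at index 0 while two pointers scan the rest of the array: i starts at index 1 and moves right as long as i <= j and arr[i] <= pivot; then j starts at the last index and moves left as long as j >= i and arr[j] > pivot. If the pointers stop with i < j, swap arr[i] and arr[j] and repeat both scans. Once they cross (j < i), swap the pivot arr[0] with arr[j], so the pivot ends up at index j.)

Hoare-style two-pointer partition with pivot = 21:

Initial array: [21, 27, 27, 7, 2, 21, 15]

Pointers start at i = 1, j = 6.
i stops at index 1 (arr[1]=27 > 21), j stops at index 6 (arr[6]=15 <= 21): swap arr[1] and arr[6], array becomes [21, 15, 27, 7, 2, 21, 27]
i stops at index 2 (arr[2]=27 > 21), j stops at index 5 (arr[5]=21 <= 21): swap arr[2] and arr[5], array becomes [21, 15, 21, 7, 2, 27, 27]
i ends at 5, j ends at 4: the pointers have crossed (j < i), so scanning stops.

Swap pivot arr[0] with arr[4] to place pivot at position 4: [2, 15, 21, 7, 21, 27, 27]
Pivot position: 4

After partitioning with pivot 21, the array becomes [2, 15, 21, 7, 21, 27, 27]. The pivot is placed at index 4. All elements to the left of the pivot are <= 21, and all elements to the right are > 21.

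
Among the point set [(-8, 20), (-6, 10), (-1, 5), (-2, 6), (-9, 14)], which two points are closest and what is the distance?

Computing all pairwise distances among 5 points:

d((-8, 20), (-6, 10)) = 10.198
d((-8, 20), (-1, 5)) = 16.5529
d((-8, 20), (-2, 6)) = 15.2315
d((-8, 20), (-9, 14)) = 6.0828
d((-6, 10), (-1, 5)) = 7.0711
d((-6, 10), (-2, 6)) = 5.6569
d((-6, 10), (-9, 14)) = 5.0
d((-1, 5), (-2, 6)) = 1.4142 <-- minimum
d((-1, 5), (-9, 14)) = 12.0416
d((-2, 6), (-9, 14)) = 10.6301

Closest pair: (-1, 5) and (-2, 6) with distance 1.4142

The closest pair is (-1, 5) and (-2, 6) with Euclidean distance 1.4142. For 5 points, brute-force pairwise comparison is shown above. For large n, the divide-and-conquer algorithm (sort by x, recurse on halves, check the dividing strip) achieves O(n log n).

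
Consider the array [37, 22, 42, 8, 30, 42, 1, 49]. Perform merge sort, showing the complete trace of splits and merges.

Merge sort trace:

Split: [37, 22, 42, 8, 30, 42, 1, 49] -> [37, 22, 42, 8] and [30, 42, 1, 49]
  Split: [37, 22, 42, 8] -> [37, 22] and [42, 8]
    Split: [37, 22] -> [37] and [22]
    Merge: [37] + [22] -> [22, 37]
    Split: [42, 8] -> [42] and [8]
    Merge: [42] + [8] -> [8, 42]
  Merge: [22, 37] + [8, 42] -> [8, 22, 37, 42]
  Split: [30, 42, 1, 49] -> [30, 42] and [1, 49]
    Split: [30, 42] -> [30] and [42]
    Merge: [30] + [42] -> [30, 42]
    Split: [1, 49] -> [1] and [49]
    Merge: [1] + [49] -> [1, 49]
  Merge: [30, 42] + [1, 49] -> [1, 30, 42, 49]
Merge: [8, 22, 37, 42] + [1, 30, 42, 49] -> [1, 8, 22, 30, 37, 42, 42, 49]

Final sorted array: [1, 8, 22, 30, 37, 42, 42, 49]

The merge sort proceeds by recursively splitting the array and merging sorted halves.
After all merges, the sorted array is [1, 8, 22, 30, 37, 42, 42, 49].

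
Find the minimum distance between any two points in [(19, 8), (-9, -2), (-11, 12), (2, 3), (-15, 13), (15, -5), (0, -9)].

Computing all pairwise distances among 7 points:

d((19, 8), (-9, -2)) = 29.7321
d((19, 8), (-11, 12)) = 30.2655
d((19, 8), (2, 3)) = 17.72
d((19, 8), (-15, 13)) = 34.3657
d((19, 8), (15, -5)) = 13.6015
d((19, 8), (0, -9)) = 25.4951
d((-9, -2), (-11, 12)) = 14.1421
d((-9, -2), (2, 3)) = 12.083
d((-9, -2), (-15, 13)) = 16.1555
d((-9, -2), (15, -5)) = 24.1868
d((-9, -2), (0, -9)) = 11.4018
d((-11, 12), (2, 3)) = 15.8114
d((-11, 12), (-15, 13)) = 4.1231 <-- minimum
d((-11, 12), (15, -5)) = 31.0644
d((-11, 12), (0, -9)) = 23.7065
d((2, 3), (-15, 13)) = 19.7231
d((2, 3), (15, -5)) = 15.2643
d((2, 3), (0, -9)) = 12.1655
d((-15, 13), (15, -5)) = 34.9857
d((-15, 13), (0, -9)) = 26.6271
d((15, -5), (0, -9)) = 15.5242

Closest pair: (-11, 12) and (-15, 13) with distance 4.1231

The closest pair is (-11, 12) and (-15, 13) with Euclidean distance 4.1231. For 7 points, brute-force pairwise comparison is shown above. For large n, the divide-and-conquer algorithm (sort by x, recurse on halves, check the dividing strip) achieves O(n log n).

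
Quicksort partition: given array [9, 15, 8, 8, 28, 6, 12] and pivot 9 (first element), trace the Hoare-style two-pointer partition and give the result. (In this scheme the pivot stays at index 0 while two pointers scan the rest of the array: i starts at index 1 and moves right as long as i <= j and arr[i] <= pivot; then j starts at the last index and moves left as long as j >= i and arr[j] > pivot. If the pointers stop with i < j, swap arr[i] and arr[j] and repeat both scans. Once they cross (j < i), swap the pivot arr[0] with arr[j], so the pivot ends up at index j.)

Hoare-style two-pointer partition with pivot = 9:

Initial array: [9, 15, 8, 8, 28, 6, 12]

Pointers start at i = 1, j = 6.
i stops at index 1 (arr[1]=15 > 9), j stops at index 5 (arr[5]=6 <= 9): swap arr[1] and arr[5], array becomes [9, 6, 8, 8, 28, 15, 12]
i ends at 4, j ends at 3: the pointers have crossed (j < i), so scanning stops.

Swap pivot arr[0] with arr[3] to place pivot at position 3: [8, 6, 8, 9, 28, 15, 12]
Pivot position: 3

After partitioning with pivot 9, the array becomes [8, 6, 8, 9, 28, 15, 12]. The pivot is placed at index 3. All elements to the left of the pivot are <= 9, and all elements to the right are > 9.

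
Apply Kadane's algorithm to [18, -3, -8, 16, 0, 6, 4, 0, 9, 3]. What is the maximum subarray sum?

Using Kadane's algorithm on [18, -3, -8, 16, 0, 6, 4, 0, 9, 3]:

Scanning through the array:
Position 1 (value -3): max_ending_here = 15, max_so_far = 18
Position 2 (value -8): max_ending_here = 7, max_so_far = 18
Position 3 (value 16): max_ending_here = 23, max_so_far = 23
Position 4 (value 0): max_ending_here = 23, max_so_far = 23
Position 5 (value 6): max_ending_here = 29, max_so_far = 29
Position 6 (value 4): max_ending_here = 33, max_so_far = 33
Position 7 (value 0): max_ending_here = 33, max_so_far = 33
Position 8 (value 9): max_ending_here = 42, max_so_far = 42
Position 9 (value 3): max_ending_here = 45, max_so_far = 45

Maximum subarray: [18, -3, -8, 16, 0, 6, 4, 0, 9, 3]
Maximum sum: 45

The maximum subarray is [18, -3, -8, 16, 0, 6, 4, 0, 9, 3] with sum 45. This subarray runs from index 0 to index 9.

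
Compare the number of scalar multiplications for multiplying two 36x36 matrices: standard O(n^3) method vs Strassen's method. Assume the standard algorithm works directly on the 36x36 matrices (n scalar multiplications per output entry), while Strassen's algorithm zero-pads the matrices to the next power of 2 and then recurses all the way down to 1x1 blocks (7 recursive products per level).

Matrix multiplication for 36x36 matrices:

Strassen's algorithm requires power-of-2 dimensions. Pad 36x36 to 64x64 (next power of 2).

Standard algorithm: 36^3 = 46656 multiplications
Strassen's algorithm: 7^(log2(64)) = 7^6 = 117649 multiplications
Difference: 46656 - 117649 = -70993 (Strassen uses MORE here due to padding overhead — for small or just-over-power-of-2 n, padding can outweigh the per-level savings)

Standard: 46656 multiplications (36^3). Strassen: 117649 multiplications (7^6, after padding to 64x64). Strassen reduces 8 recursive multiplications to 7 at each level.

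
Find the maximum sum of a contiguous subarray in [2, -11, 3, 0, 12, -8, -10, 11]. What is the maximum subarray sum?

Using Kadane's algorithm on [2, -11, 3, 0, 12, -8, -10, 11]:

Scanning through the array:
Position 1 (value -11): max_ending_here = -9, max_so_far = 2
Position 2 (value 3): max_ending_here = 3, max_so_far = 3
Position 3 (value 0): max_ending_here = 3, max_so_far = 3
Position 4 (value 12): max_ending_here = 15, max_so_far = 15
Position 5 (value -8): max_ending_here = 7, max_so_far = 15
Position 6 (value -10): max_ending_here = -3, max_so_far = 15
Position 7 (value 11): max_ending_here = 11, max_so_far = 15

Maximum subarray: [3, 0, 12]
Maximum sum: 15

The maximum subarray is [3, 0, 12] with sum 15. This subarray runs from index 2 to index 4.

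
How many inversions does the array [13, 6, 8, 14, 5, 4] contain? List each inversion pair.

Finding inversions in [13, 6, 8, 14, 5, 4]:

(0, 1): arr[0]=13 > arr[1]=6
(0, 2): arr[0]=13 > arr[2]=8
(0, 4): arr[0]=13 > arr[4]=5
(0, 5): arr[0]=13 > arr[5]=4
(1, 4): arr[1]=6 > arr[4]=5
(1, 5): arr[1]=6 > arr[5]=4
(2, 4): arr[2]=8 > arr[4]=5
(2, 5): arr[2]=8 > arr[5]=4
(3, 4): arr[3]=14 > arr[4]=5
(3, 5): arr[3]=14 > arr[5]=4
(4, 5): arr[4]=5 > arr[5]=4

Total inversions: 11

The array has 11 inversion(s): (0,1), (0,2), (0,4), (0,5), (1,4), (1,5), (2,4), (2,5), (3,4), (3,5), (4,5). Each pair (i,j) satisfies i < j and arr[i] > arr[j].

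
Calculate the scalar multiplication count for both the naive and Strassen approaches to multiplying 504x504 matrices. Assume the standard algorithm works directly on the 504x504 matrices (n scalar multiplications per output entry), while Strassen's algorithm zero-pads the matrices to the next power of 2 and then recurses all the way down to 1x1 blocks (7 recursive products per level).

Matrix multiplication for 504x504 matrices:

Strassen's algorithm requires power-of-2 dimensions. Pad 504x504 to 512x512 (next power of 2).

Standard algorithm: 504^3 = 128024064 multiplications
Strassen's algorithm: 7^(log2(512)) = 7^9 = 40353607 multiplications
Savings: 128024064 - 40353607 = 87670457 multiplications

Standard: 128024064 multiplications (504^3). Strassen: 40353607 multiplications (7^9, after padding to 512x512). Strassen reduces 8 recursive multiplications to 7 at each level.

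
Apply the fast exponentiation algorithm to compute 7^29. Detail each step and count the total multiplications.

Computing 7^29 by squaring (build up from 7^1; each line after the first costs one multiplication):

7^1 = 7
7^2 = (7^1)^2 = 7^2 = 49
7^3 = 7 * 7^2 = 7 * 49 = 343
7^6 = (7^3)^2 = 343^2 = 117649
7^7 = 7 * 7^6 = 7 * 117649 = 823543
7^14 = (7^7)^2 = 823543^2 = 678223072849
7^28 = (7^14)^2 = 678223072849^2 = 459986536544739960976801
7^29 = 7 * 7^28 = 7 * 459986536544739960976801 = 3219905755813179726837607

Result: 3219905755813179726837607
Multiplications needed: 7 (7 lines after 7^1)

7^29 = 3219905755813179726837607. Using exponentiation by squaring, this requires 7 multiplications. The key idea: if the exponent is even, square the half-power; if odd, multiply by the base once.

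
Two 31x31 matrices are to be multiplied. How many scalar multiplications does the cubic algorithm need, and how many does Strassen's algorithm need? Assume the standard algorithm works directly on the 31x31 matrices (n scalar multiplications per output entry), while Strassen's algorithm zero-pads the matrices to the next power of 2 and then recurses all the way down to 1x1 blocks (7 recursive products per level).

Matrix multiplication for 31x31 matrices:

Strassen's algorithm requires power-of-2 dimensions. Pad 31x31 to 32x32 (next power of 2).

Standard algorithm: 31^3 = 29791 multiplications
Strassen's algorithm: 7^(log2(32)) = 7^5 = 16807 multiplications
Savings: 29791 - 16807 = 12984 multiplications

Standard: 29791 multiplications (31^3). Strassen: 16807 multiplications (7^5, after padding to 32x32). Strassen reduces 8 recursive multiplications to 7 at each level.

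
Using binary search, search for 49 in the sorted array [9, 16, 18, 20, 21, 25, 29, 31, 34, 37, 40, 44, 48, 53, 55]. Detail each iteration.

Binary search for 49 in [9, 16, 18, 20, 21, 25, 29, 31, 34, 37, 40, 44, 48, 53, 55]:

lo=0, hi=14, mid=7, arr[mid]=31 -> 31 < 49, search right half
lo=8, hi=14, mid=11, arr[mid]=44 -> 44 < 49, search right half
lo=12, hi=14, mid=13, arr[mid]=53 -> 53 > 49, search left half
lo=12, hi=12, mid=12, arr[mid]=48 -> 48 < 49, search right half
lo=13 > hi=12, target 49 not found

Binary search determines that 49 is not in the array after 4 comparisons. The search space was exhausted without finding the target.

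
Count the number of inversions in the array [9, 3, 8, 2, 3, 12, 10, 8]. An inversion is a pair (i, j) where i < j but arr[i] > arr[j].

Finding inversions in [9, 3, 8, 2, 3, 12, 10, 8]:

(0, 1): arr[0]=9 > arr[1]=3
(0, 2): arr[0]=9 > arr[2]=8
(0, 3): arr[0]=9 > arr[3]=2
(0, 4): arr[0]=9 > arr[4]=3
(0, 7): arr[0]=9 > arr[7]=8
(1, 3): arr[1]=3 > arr[3]=2
(2, 3): arr[2]=8 > arr[3]=2
(2, 4): arr[2]=8 > arr[4]=3
(5, 6): arr[5]=12 > arr[6]=10
(5, 7): arr[5]=12 > arr[7]=8
(6, 7): arr[6]=10 > arr[7]=8

Total inversions: 11

The array has 11 inversion(s): (0,1), (0,2), (0,3), (0,4), (0,7), (1,3), (2,3), (2,4), (5,6), (5,7), (6,7). Each pair (i,j) satisfies i < j and arr[i] > arr[j].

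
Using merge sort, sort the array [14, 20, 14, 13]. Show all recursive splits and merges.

Merge sort trace:

Split: [14, 20, 14, 13] -> [14, 20] and [14, 13]
  Split: [14, 20] -> [14] and [20]
  Merge: [14] + [20] -> [14, 20]
  Split: [14, 13] -> [14] and [13]
  Merge: [14] + [13] -> [13, 14]
Merge: [14, 20] + [13, 14] -> [13, 14, 14, 20]

Final sorted array: [13, 14, 14, 20]

The merge sort proceeds by recursively splitting the array and merging sorted halves.
After all merges, the sorted array is [13, 14, 14, 20].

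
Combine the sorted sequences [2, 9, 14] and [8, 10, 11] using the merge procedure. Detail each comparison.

Merging process:

Compare 2 vs 8: take 2 from left. Merged: [2]
Compare 9 vs 8: take 8 from right. Merged: [2, 8]
Compare 9 vs 10: take 9 from left. Merged: [2, 8, 9]
Compare 14 vs 10: take 10 from right. Merged: [2, 8, 9, 10]
Compare 14 vs 11: take 11 from right. Merged: [2, 8, 9, 10, 11]
Append remaining from left: [14]. Merged: [2, 8, 9, 10, 11, 14]

Final merged array: [2, 8, 9, 10, 11, 14]
Total comparisons: 5

The merged array is [2, 8, 9, 10, 11, 14], requiring 5 comparisons. The merge step runs in O(n) time where n is the total number of elements.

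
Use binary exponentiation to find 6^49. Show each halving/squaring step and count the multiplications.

Computing 6^49 by squaring (build up from 6^1; each line after the first costs one multiplication):

6^1 = 6
6^2 = (6^1)^2 = 6^2 = 36
6^3 = 6 * 6^2 = 6 * 36 = 216
6^6 = (6^3)^2 = 216^2 = 46656
6^12 = (6^6)^2 = 46656^2 = 2176782336
6^24 = (6^12)^2 = 2176782336^2 = 4738381338321616896
6^48 = (6^24)^2 = 4738381338321616896^2 = 22452257707354557240087211123792674816
6^49 = 6 * 6^48 = 6 * 22452257707354557240087211123792674816 = 134713546244127343440523266742756048896

Result: 134713546244127343440523266742756048896
Multiplications needed: 7 (7 lines after 6^1)

6^49 = 134713546244127343440523266742756048896. Using exponentiation by squaring, this requires 7 multiplications. The key idea: if the exponent is even, square the half-power; if odd, multiply by the base once.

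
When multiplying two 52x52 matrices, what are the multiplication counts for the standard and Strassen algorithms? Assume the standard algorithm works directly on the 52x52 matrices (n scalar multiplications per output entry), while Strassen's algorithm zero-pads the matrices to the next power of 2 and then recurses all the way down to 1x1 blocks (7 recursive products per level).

Matrix multiplication for 52x52 matrices:

Strassen's algorithm requires power-of-2 dimensions. Pad 52x52 to 64x64 (next power of 2).

Standard algorithm: 52^3 = 140608 multiplications
Strassen's algorithm: 7^(log2(64)) = 7^6 = 117649 multiplications
Savings: 140608 - 117649 = 22959 multiplications

Standard: 140608 multiplications (52^3). Strassen: 117649 multiplications (7^6, after padding to 64x64). Strassen reduces 8 recursive multiplications to 7 at each level.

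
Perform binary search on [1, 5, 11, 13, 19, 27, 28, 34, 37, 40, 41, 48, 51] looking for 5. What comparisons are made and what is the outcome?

Binary search for 5 in [1, 5, 11, 13, 19, 27, 28, 34, 37, 40, 41, 48, 51]:

lo=0, hi=12, mid=6, arr[mid]=28 -> 28 > 5, search left half
lo=0, hi=5, mid=2, arr[mid]=11 -> 11 > 5, search left half
lo=0, hi=1, mid=0, arr[mid]=1 -> 1 < 5, search right half
lo=1, hi=1, mid=1, arr[mid]=5 -> Found target at index 1!

Binary search finds 5 at index 1 after 4 comparisons. The search repeatedly halves the search space by comparing with the middle element.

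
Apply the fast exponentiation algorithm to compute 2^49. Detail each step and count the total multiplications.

Computing 2^49 by squaring (build up from 2^1; each line after the first costs one multiplication):

2^1 = 2
2^2 = (2^1)^2 = 2^2 = 4
2^3 = 2 * 2^2 = 2 * 4 = 8
2^6 = (2^3)^2 = 8^2 = 64
2^12 = (2^6)^2 = 64^2 = 4096
2^24 = (2^12)^2 = 4096^2 = 16777216
2^48 = (2^24)^2 = 16777216^2 = 281474976710656
2^49 = 2 * 2^48 = 2 * 281474976710656 = 562949953421312

Result: 562949953421312
Multiplications needed: 7 (7 lines after 2^1)

2^49 = 562949953421312. Using exponentiation by squaring, this requires 7 multiplications. The key idea: if the exponent is even, square the half-power; if odd, multiply by the base once.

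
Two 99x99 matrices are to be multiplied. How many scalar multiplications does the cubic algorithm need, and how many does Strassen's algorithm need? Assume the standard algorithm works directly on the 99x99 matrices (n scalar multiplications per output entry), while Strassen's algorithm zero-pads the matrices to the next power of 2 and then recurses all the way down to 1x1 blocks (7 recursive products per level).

Matrix multiplication for 99x99 matrices:

Strassen's algorithm requires power-of-2 dimensions. Pad 99x99 to 128x128 (next power of 2).

Standard algorithm: 99^3 = 970299 multiplications
Strassen's algorithm: 7^(log2(128)) = 7^7 = 823543 multiplications
Savings: 970299 - 823543 = 146756 multiplications

Standard: 970299 multiplications (99^3). Strassen: 823543 multiplications (7^7, after padding to 128x128). Strassen reduces 8 recursive multiplications to 7 at each level.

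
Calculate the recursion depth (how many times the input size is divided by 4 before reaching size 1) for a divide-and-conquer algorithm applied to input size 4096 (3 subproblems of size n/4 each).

For divide and conquer with division factor 4:

Problem sizes at each level:
Level 0: 4096
Level 1: 1024
Level 2: 256
Level 3: 64
Level 4: 16
Level 5: 4
Level 6: 1

The root is level 0 and the size-1 base case is level 6 (the tree spans levels 0 through 6, i.e. 7 levels counting the root), so the depth is the number of divisions: log_4(4096) = 6

The recursion tree depth is log_4(4096) = 6. At each level, the problem size is divided by 4, so it takes 6 divisions to reduce to a base case of size 1. The algorithm makes 3 recursive calls at each level.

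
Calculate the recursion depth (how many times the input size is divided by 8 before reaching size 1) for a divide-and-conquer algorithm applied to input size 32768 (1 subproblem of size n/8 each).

For divide and conquer with division factor 8:

Problem sizes at each level:
Level 0: 32768
Level 1: 4096
Level 2: 512
Level 3: 64
Level 4: 8
Level 5: 1

The root is level 0 and the size-1 base case is level 5 (the tree spans levels 0 through 5, i.e. 6 levels counting the root), so the depth is the number of divisions: log_8(32768) = 5

The recursion tree depth is log_8(32768) = 5. At each level, the problem size is divided by 8, so it takes 5 divisions to reduce to a base case of size 1. The algorithm makes 1 recursive call at each level.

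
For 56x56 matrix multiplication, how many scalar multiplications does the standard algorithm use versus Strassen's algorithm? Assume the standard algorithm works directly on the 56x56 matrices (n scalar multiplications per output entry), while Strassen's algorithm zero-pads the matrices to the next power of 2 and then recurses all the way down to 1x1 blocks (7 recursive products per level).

Matrix multiplication for 56x56 matrices:

Strassen's algorithm requires power-of-2 dimensions. Pad 56x56 to 64x64 (next power of 2).

Standard algorithm: 56^3 = 175616 multiplications
Strassen's algorithm: 7^(log2(64)) = 7^6 = 117649 multiplications
Savings: 175616 - 117649 = 57967 multiplications

Standard: 175616 multiplications (56^3). Strassen: 117649 multiplications (7^6, after padding to 64x64). Strassen reduces 8 recursive multiplications to 7 at each level.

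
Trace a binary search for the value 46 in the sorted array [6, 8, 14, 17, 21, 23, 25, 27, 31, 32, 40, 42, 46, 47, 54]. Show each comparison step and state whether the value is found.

Binary search for 46 in [6, 8, 14, 17, 21, 23, 25, 27, 31, 32, 40, 42, 46, 47, 54]:

lo=0, hi=14, mid=7, arr[mid]=27 -> 27 < 46, search right half
lo=8, hi=14, mid=11, arr[mid]=42 -> 42 < 46, search right half
lo=12, hi=14, mid=13, arr[mid]=47 -> 47 > 46, search left half
lo=12, hi=12, mid=12, arr[mid]=46 -> Found target at index 12!

Binary search finds 46 at index 12 after 4 comparisons. The search repeatedly halves the search space by comparing with the middle element.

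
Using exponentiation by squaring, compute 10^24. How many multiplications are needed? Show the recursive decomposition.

Computing 10^24 by squaring (build up from 10^1; each line after the first costs one multiplication):

10^1 = 10
10^2 = (10^1)^2 = 10^2 = 100
10^3 = 10 * 10^2 = 10 * 100 = 1000
10^6 = (10^3)^2 = 1000^2 = 1000000
10^12 = (10^6)^2 = 1000000^2 = 1000000000000
10^24 = (10^12)^2 = 1000000000000^2 = 1000000000000000000000000

Result: 1000000000000000000000000
Multiplications needed: 5 (5 lines after 10^1)

10^24 = 1000000000000000000000000. Using exponentiation by squaring, this requires 5 multiplications. The key idea: if the exponent is even, square the half-power; if odd, multiply by the base once.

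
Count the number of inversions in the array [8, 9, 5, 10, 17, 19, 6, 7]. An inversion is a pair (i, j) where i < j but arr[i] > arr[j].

Finding inversions in [8, 9, 5, 10, 17, 19, 6, 7]:

(0, 2): arr[0]=8 > arr[2]=5
(0, 6): arr[0]=8 > arr[6]=6
(0, 7): arr[0]=8 > arr[7]=7
(1, 2): arr[1]=9 > arr[2]=5
(1, 6): arr[1]=9 > arr[6]=6
(1, 7): arr[1]=9 > arr[7]=7
(3, 6): arr[3]=10 > arr[6]=6
(3, 7): arr[3]=10 > arr[7]=7
(4, 6): arr[4]=17 > arr[6]=6
(4, 7): arr[4]=17 > arr[7]=7
(5, 6): arr[5]=19 > arr[6]=6
(5, 7): arr[5]=19 > arr[7]=7

Total inversions: 12

The array has 12 inversion(s): (0,2), (0,6), (0,7), (1,2), (1,6), (1,7), (3,6), (3,7), (4,6), (4,7), (5,6), (5,7). Each pair (i,j) satisfies i < j and arr[i] > arr[j].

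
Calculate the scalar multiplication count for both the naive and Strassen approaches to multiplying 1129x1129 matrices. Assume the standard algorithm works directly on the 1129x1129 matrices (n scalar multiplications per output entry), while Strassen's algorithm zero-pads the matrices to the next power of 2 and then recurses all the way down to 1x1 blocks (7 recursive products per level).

Matrix multiplication for 1129x1129 matrices:

Strassen's algorithm requires power-of-2 dimensions. Pad 1129x1129 to 2048x2048 (next power of 2).

Standard algorithm: 1129^3 = 1439069689 multiplications
Strassen's algorithm: 7^(log2(2048)) = 7^11 = 1977326743 multiplications
Difference: 1439069689 - 1977326743 = -538257054 (Strassen uses MORE here due to padding overhead — for small or just-over-power-of-2 n, padding can outweigh the per-level savings)

Standard: 1439069689 multiplications (1129^3). Strassen: 1977326743 multiplications (7^11, after padding to 2048x2048). Strassen reduces 8 recursive multiplications to 7 at each level.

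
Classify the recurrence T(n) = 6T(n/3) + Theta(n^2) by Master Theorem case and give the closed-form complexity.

Master Theorem for T(n) = 6T(n/3) + O(n^2):

a = 6, b = 3, c = 2
log_b(a) = log_3(6) = 1.6309

Case 3: c = 2 > log_3(6) = 1.6309
T(n) = O(n^2) = O(n^2)

For T(n) = 6T(n/3) + O(n^2): log_3(6) = 1.6309. This is Case 3 of the Master Theorem (c > log_b(a), work dominated by root), giving O(n^2).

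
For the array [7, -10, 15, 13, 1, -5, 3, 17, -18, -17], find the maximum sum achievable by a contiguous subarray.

Using Kadane's algorithm on [7, -10, 15, 13, 1, -5, 3, 17, -18, -17]:

Scanning through the array:
Position 1 (value -10): max_ending_here = -3, max_so_far = 7
Position 2 (value 15): max_ending_here = 15, max_so_far = 15
Position 3 (value 13): max_ending_here = 28, max_so_far = 28
Position 4 (value 1): max_ending_here = 29, max_so_far = 29
Position 5 (value -5): max_ending_here = 24, max_so_far = 29
Position 6 (value 3): max_ending_here = 27, max_so_far = 29
Position 7 (value 17): max_ending_here = 44, max_so_far = 44
Position 8 (value -18): max_ending_here = 26, max_so_far = 44
Position 9 (value -17): max_ending_here = 9, max_so_far = 44

Maximum subarray: [15, 13, 1, -5, 3, 17]
Maximum sum: 44

The maximum subarray is [15, 13, 1, -5, 3, 17] with sum 44. This subarray runs from index 2 to index 7.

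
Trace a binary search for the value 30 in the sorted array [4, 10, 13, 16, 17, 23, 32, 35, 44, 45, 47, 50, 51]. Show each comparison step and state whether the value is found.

Binary search for 30 in [4, 10, 13, 16, 17, 23, 32, 35, 44, 45, 47, 50, 51]:

lo=0, hi=12, mid=6, arr[mid]=32 -> 32 > 30, search left half
lo=0, hi=5, mid=2, arr[mid]=13 -> 13 < 30, search right half
lo=3, hi=5, mid=4, arr[mid]=17 -> 17 < 30, search right half
lo=5, hi=5, mid=5, arr[mid]=23 -> 23 < 30, search right half
lo=6 > hi=5, target 30 not found

Binary search determines that 30 is not in the array after 4 comparisons. The search space was exhausted without finding the target.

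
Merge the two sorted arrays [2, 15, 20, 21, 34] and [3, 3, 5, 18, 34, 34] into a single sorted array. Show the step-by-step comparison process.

Merging process:

Compare 2 vs 3: take 2 from left. Merged: [2]
Compare 15 vs 3: take 3 from right. Merged: [2, 3]
Compare 15 vs 3: take 3 from right. Merged: [2, 3, 3]
Compare 15 vs 5: take 5 from right. Merged: [2, 3, 3, 5]
Compare 15 vs 18: take 15 from left. Merged: [2, 3, 3, 5, 15]
Compare 20 vs 18: take 18 from right. Merged: [2, 3, 3, 5, 15, 18]
Compare 20 vs 34: take 20 from left. Merged: [2, 3, 3, 5, 15, 18, 20]
Compare 21 vs 34: take 21 from left. Merged: [2, 3, 3, 5, 15, 18, 20, 21]
Compare 34 vs 34: take 34 from left. Merged: [2, 3, 3, 5, 15, 18, 20, 21, 34]
Append remaining from right: [34, 34]. Merged: [2, 3, 3, 5, 15, 18, 20, 21, 34, 34, 34]

Final merged array: [2, 3, 3, 5, 15, 18, 20, 21, 34, 34, 34]
Total comparisons: 9

The merged array is [2, 3, 3, 5, 15, 18, 20, 21, 34, 34, 34], requiring 9 comparisons. The merge step runs in O(n) time where n is the total number of elements.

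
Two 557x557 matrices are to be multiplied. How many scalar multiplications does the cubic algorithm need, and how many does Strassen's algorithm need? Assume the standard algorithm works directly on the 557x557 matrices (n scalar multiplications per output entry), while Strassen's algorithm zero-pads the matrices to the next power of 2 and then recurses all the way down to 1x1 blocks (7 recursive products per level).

Matrix multiplication for 557x557 matrices:

Strassen's algorithm requires power-of-2 dimensions. Pad 557x557 to 1024x1024 (next power of 2).

Standard algorithm: 557^3 = 172808693 multiplications
Strassen's algorithm: 7^(log2(1024)) = 7^10 = 282475249 multiplications
Difference: 172808693 - 282475249 = -109666556 (Strassen uses MORE here due to padding overhead — for small or just-over-power-of-2 n, padding can outweigh the per-level savings)

Standard: 172808693 multiplications (557^3). Strassen: 282475249 multiplications (7^10, after padding to 1024x1024). Strassen reduces 8 recursive multiplications to 7 at each level.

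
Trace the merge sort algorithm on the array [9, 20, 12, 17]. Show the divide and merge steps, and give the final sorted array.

Merge sort trace:

Split: [9, 20, 12, 17] -> [9, 20] and [12, 17]
  Split: [9, 20] -> [9] and [20]
  Merge: [9] + [20] -> [9, 20]
  Split: [12, 17] -> [12] and [17]
  Merge: [12] + [17] -> [12, 17]
Merge: [9, 20] + [12, 17] -> [9, 12, 17, 20]

Final sorted array: [9, 12, 17, 20]

The merge sort proceeds by recursively splitting the array and merging sorted halves.
After all merges, the sorted array is [9, 12, 17, 20].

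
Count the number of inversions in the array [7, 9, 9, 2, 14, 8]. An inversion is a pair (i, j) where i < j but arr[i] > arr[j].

Finding inversions in [7, 9, 9, 2, 14, 8]:

(0, 3): arr[0]=7 > arr[3]=2
(1, 3): arr[1]=9 > arr[3]=2
(1, 5): arr[1]=9 > arr[5]=8
(2, 3): arr[2]=9 > arr[3]=2
(2, 5): arr[2]=9 > arr[5]=8
(4, 5): arr[4]=14 > arr[5]=8

Total inversions: 6

The array has 6 inversion(s): (0,3), (1,3), (1,5), (2,3), (2,5), (4,5). Each pair (i,j) satisfies i < j and arr[i] > arr[j].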